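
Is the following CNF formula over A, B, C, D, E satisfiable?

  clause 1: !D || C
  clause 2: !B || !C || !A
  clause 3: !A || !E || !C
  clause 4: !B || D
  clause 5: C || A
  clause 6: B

The clause (B) is unit, so B = true.
The clause (D) is unit, so D = true.
The clause (C) is unit, so C = true.
The clause (!A) is unit, so A = false.
Every clause is now satisfied; E is unconstrained.
A satisfying assignment: A=false; B=true; C=true; D=true; E=false.

Satisfiable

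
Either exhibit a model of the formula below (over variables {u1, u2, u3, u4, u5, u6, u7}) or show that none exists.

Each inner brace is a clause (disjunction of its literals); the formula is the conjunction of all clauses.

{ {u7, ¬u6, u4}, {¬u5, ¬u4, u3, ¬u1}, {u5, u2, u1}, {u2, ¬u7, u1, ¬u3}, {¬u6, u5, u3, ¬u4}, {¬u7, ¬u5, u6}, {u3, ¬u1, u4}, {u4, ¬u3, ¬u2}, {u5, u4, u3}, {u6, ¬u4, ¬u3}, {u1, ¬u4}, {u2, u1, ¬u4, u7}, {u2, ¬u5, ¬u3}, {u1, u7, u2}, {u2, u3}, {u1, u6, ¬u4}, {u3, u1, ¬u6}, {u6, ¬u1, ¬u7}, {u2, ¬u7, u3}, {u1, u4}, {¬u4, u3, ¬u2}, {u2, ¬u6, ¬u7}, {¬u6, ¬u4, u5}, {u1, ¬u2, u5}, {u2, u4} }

Case u1 = True:
Case u3 = True:
Case u4 = True:
Unit clause (u6) forces u6 = True.
Unit clause (u5) forces u5 = True.
Unit clause (u2) forces u2 = True.
No clause remains; u7 is free.

u1 ↦ True, u2 ↦ True, u3 ↦ True, u4 ↦ True, u5 ↦ True, u6 ↦ True, u7 ↦ True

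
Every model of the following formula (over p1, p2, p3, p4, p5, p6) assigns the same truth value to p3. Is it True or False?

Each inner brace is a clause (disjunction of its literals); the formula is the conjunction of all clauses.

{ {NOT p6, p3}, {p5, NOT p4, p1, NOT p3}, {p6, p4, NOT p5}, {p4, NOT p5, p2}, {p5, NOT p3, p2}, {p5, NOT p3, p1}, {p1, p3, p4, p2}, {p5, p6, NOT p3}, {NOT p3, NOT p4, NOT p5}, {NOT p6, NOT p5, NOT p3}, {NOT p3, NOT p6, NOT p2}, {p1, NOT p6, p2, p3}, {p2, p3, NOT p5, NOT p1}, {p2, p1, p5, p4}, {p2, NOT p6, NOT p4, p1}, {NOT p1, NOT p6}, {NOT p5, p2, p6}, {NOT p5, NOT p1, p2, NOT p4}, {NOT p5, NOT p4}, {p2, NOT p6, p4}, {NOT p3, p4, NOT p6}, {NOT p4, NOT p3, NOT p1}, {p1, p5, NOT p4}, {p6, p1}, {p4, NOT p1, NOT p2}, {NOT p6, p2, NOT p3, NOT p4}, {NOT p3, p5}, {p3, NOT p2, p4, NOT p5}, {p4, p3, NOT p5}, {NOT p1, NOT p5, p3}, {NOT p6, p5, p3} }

False

Suppose p3 = true.
Unit clause (p5) forces p5 = true.
Unit clause (NOT p4) forces p4 = false.
Unit clause (p6) forces p6 = true.
That conflicts with the unit clause (NOT p6).
So every satisfying assignment has p3 = False.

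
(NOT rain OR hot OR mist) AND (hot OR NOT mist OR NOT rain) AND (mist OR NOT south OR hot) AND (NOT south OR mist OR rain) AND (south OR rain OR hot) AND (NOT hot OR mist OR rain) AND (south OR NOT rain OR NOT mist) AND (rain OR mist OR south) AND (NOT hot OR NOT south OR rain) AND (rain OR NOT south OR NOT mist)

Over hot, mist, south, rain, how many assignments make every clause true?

4

There are 2^4 = 16 truth assignments over (hot, mist, south, rain).
Check each against the 10 clauses (columns in the order hot, mist, south, rain):
  F F F F  ✗ fails (south OR rain OR hot)
  F F F T  ✗ fails (NOT rain OR hot OR mist)
  F F T F  ✗ fails (mist OR NOT south OR hot)
  F F T T  ✗ fails (NOT rain OR hot OR mist)
  F T F F  ✗ fails (south OR rain OR hot)
  F T F T  ✗ fails (hot OR NOT mist OR NOT rain)
  F T T F  ✗ fails (rain OR NOT south OR NOT mist)
  F T T T  ✗ fails (hot OR NOT mist OR NOT rain)
  T F F F  ✗ fails (NOT hot OR mist OR rain)
  T F F T  ✓ satisfies all
  T F T F  ✗ fails (NOT south OR mist OR rain)
  T F T T  ✓ satisfies all
  T T F F  ✓ satisfies all
  T T F T  ✗ fails (south OR NOT rain OR NOT mist)
  T T T F  ✗ fails (NOT hot OR NOT south OR rain)
  T T T T  ✓ satisfies all
4 of the 16 rows are models.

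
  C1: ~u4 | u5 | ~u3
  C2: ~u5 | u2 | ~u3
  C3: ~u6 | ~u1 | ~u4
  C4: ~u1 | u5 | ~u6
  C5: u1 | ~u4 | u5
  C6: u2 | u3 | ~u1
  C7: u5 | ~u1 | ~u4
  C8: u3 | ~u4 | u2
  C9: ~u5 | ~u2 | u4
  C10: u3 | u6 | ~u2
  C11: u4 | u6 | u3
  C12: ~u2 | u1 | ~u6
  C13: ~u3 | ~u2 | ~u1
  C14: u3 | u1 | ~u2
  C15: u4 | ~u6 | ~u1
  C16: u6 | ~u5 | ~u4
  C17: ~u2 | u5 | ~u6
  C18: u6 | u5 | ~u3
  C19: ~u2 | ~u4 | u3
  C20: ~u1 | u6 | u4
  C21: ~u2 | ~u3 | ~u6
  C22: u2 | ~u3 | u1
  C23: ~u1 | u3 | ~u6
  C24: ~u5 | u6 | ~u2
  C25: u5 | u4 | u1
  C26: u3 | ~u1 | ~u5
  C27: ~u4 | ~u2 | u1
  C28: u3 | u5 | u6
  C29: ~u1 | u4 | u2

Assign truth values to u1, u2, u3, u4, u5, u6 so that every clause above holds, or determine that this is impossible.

Branch on u4: set u4 = 0.
Branch on u5: set u5 = 1.
The clause (~u2) is unit, so u2 = 0.
The clause (~u3) is unit, so u3 = 0.
The clause (~u1) is unit, so u1 = 0.
The clause (u6) is unit, so u6 = 1.
Every clause now holds.

u1=0, u2=0, u3=0, u4=0, u5=1, u6=1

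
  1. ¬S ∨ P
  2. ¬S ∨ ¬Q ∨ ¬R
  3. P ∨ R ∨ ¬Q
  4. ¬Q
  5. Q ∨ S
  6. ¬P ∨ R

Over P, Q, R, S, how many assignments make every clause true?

There are 2^4 = 16 truth assignments over (P, Q, R, S).
Split on R. With R = True, the clauses containing R are satisfied and ¬R drops from the rest; 1 of the 2^3 = 8 assignments to the other variables satisfy what remains.
With R = False, by the same count on the reduced clause set, 0 assignments work.
(One model: P=T, Q=F, R=T, S=T.)
Total: 1 + 0 = 1.

1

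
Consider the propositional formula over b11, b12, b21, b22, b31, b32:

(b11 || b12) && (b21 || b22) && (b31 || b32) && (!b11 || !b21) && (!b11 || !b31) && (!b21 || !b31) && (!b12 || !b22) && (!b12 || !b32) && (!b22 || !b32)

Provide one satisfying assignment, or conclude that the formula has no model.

UNSATISFIABLE

Try b11 = true.
From the singleton clause (!b21), b21 = false.
From the singleton clause (b22), b22 = true.
From the singleton clause (!b31), b31 = false.
From the singleton clause (b32), b32 = true.
Now (!b32) is unsatisfied and unit — conflict.
Undo b11 and try b11 = false.
From the singleton clause (b12), b12 = true.
From the singleton clause (!b22), b22 = false.
From the singleton clause (b21), b21 = true.
From the singleton clause (!b31), b31 = false.
From the singleton clause (b32), b32 = true.
Now (!b32) is unsatisfied and unit — conflict.
Neither b11 = true nor b11 = false works.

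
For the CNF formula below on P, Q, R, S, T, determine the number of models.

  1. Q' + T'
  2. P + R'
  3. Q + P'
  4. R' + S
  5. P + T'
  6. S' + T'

7

There are 2^5 = 32 truth assignments over (P, Q, R, S, T).
Split on P. With P = 1, the clauses containing P are satisfied and P' drops from the rest; 3 of the 2^4 = 16 assignments to the other variables satisfy what remains.
With P = 0, by the same count on the reduced clause set, 4 assignments work.
(One model: P=F, Q=F, R=F, S=F, T=F.)
Total: 3 + 4 = 7.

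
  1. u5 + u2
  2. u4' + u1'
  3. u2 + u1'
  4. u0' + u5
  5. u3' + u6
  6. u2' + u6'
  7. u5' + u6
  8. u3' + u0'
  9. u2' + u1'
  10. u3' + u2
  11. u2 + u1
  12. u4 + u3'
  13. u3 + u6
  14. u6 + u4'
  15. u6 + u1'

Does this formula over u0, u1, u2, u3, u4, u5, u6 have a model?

No

Suppose u5 = 1.
Unit clause (u6) forces u6 = 1.
Unit clause (u2') forces u2 = 0.
Unit clause (u1') forces u1 = 0.
That conflicts with the unit clause (u1).
So u5 must be the other value — set u5 = 0.
Unit clause (u2) forces u2 = 1.
Unit clause (u0') forces u0 = 0.
Unit clause (u6') forces u6 = 0.
Unit clause (u3') forces u3 = 0.
That conflicts with the unit clause (u3).
Either choice for u5 ends in contradiction.
No assignment satisfies every clause.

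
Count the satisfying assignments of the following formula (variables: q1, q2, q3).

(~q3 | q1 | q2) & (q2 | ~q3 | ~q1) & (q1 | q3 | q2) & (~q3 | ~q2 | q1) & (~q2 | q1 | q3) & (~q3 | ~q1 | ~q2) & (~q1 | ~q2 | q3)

There are 2^3 = 8 truth assignments over (q1, q2, q3).
Split on q3. With q3 = 1, the clauses containing q3 are satisfied and ~q3 drops from the rest; 0 of the 2^2 = 4 assignments to the other variables satisfy what remains.
With q3 = 0, by the same count on the reduced clause set, 1 assignment works.
Total: 0 + 1 = 1.

1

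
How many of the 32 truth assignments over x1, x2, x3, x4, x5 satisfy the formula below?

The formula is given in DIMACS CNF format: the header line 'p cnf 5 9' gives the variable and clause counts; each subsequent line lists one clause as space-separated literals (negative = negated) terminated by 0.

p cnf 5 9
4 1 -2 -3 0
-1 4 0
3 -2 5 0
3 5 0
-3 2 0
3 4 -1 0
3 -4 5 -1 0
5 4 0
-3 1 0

8

There are 2^5 = 32 truth assignments over (x1, x2, x3, x4, x5).
Split on x2. With x2 = True, the clauses containing x2 are satisfied and ¬x2 drops from the rest; 5 of the 2^4 = 16 assignments to the other variables satisfy what remains.
With x2 = False, by the same count on the reduced clause set, 3 assignments work.
(One model: x1=F, x2=F, x3=F, x4=F, x5=T.)
Total: 5 + 3 = 8.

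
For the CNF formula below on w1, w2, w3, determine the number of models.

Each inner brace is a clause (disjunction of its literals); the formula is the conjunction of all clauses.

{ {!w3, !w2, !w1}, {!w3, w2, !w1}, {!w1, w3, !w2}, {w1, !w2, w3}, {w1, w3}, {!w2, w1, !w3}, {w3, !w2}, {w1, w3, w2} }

There are 2^3 = 8 truth assignments over (w1, w2, w3).
Check each against the 8 clauses (columns in the order w1, w2, w3):
  F F F  ✗ fails (w1 || w3)
  F F T  ✓ satisfies all
  F T F  ✗ fails (w1 || !w2 || w3)
  F T T  ✗ fails (!w2 || w1 || !w3)
  T F F  ✓ satisfies all
  T F T  ✗ fails (!w3 || w2 || !w1)
  T T F  ✗ fails (!w1 || w3 || !w2)
  T T T  ✗ fails (!w3 || !w2 || !w1)
2 of the 8 rows are models.

2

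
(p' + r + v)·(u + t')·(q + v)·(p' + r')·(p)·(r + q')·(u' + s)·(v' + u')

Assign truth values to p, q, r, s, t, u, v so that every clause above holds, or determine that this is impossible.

Unit clause (p) forces p = 1.
Unit clause (r') forces r = 0.
Unit clause (v) forces v = 1.
Unit clause (q') forces q = 0.
Unit clause (u') forces u = 0.
Unit clause (t') forces t = 0.
Every clause is now satisfied; s is unconstrained.

p ↦ 1, q ↦ 0, r ↦ 0, s ↦ 1, t ↦ 0, u ↦ 0, v ↦ 1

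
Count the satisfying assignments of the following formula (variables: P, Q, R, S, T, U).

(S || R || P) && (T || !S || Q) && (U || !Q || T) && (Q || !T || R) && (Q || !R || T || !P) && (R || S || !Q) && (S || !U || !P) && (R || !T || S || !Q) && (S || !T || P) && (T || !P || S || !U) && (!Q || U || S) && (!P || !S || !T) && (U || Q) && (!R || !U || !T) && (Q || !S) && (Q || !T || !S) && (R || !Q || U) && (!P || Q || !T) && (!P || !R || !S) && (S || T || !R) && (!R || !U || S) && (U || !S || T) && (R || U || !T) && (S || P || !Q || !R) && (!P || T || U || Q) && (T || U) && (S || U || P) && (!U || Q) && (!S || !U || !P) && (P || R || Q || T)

There are 2^6 = 64 truth assignments over (P, Q, R, S, T, U).
Split on U. With U = true, the clauses containing U are satisfied and !U drops from the rest; 3 of the 2^5 = 32 assignments to the other variables satisfy what remains.
With U = false, by the same count on the reduced clause set, 1 assignment works.
(One model: P=F, Q=T, R=F, S=T, T=F, U=T.)
Total: 3 + 1 = 4.

4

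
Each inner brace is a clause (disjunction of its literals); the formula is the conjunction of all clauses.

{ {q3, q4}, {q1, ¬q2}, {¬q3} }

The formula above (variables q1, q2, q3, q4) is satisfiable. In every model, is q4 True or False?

Suppose q4 = False.
Unit clause (q3) forces q3 = True.
Now (¬q3) is unsatisfied and unit — conflict.
So every satisfying assignment has q4 = True.

True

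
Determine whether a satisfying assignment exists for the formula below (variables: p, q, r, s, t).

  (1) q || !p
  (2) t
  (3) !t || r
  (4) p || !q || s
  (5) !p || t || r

Yes, satisfiable

Unit clause (t) forces t = true.
Unit clause (r) forces r = true.
Branch on q: set q = false.
Unit clause (!p) forces p = false.
All clauses hold; s can take either value.
A satisfying assignment: p=false; q=false; r=true; s=false; t=true.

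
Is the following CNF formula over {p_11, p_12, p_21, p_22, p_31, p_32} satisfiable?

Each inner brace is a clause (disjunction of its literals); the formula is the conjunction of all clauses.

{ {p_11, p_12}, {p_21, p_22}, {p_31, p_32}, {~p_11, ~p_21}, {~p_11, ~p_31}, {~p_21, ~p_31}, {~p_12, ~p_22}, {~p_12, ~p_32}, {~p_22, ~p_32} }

Unsatisfiable

Suppose p_11 = 1.
From the singleton clause (~p_21), p_21 = 0.
From the singleton clause (p_22), p_22 = 1.
From the singleton clause (~p_31), p_31 = 0.
From the singleton clause (p_32), p_32 = 1.
That conflicts with the unit clause (~p_32).
Backtrack on p_11: now try p_11 = 0.
From the singleton clause (p_12), p_12 = 1.
From the singleton clause (~p_22), p_22 = 0.
From the singleton clause (p_21), p_21 = 1.
From the singleton clause (~p_31), p_31 = 0.
From the singleton clause (p_32), p_32 = 1.
That conflicts with the unit clause (~p_32).
Both values of p_11 lead to a conflict.
No assignment satisfies every clause.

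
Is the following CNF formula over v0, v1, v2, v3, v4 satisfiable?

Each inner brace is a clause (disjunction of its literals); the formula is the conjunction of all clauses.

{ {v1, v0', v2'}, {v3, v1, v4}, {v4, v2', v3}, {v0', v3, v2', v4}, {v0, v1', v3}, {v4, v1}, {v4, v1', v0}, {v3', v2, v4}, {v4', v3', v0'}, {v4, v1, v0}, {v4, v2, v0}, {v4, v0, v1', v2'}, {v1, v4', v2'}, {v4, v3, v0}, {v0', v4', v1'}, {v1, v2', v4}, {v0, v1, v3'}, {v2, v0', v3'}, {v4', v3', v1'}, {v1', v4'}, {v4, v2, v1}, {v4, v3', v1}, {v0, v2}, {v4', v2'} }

Satisfiable

Suppose v4 = 0.
Unit clause (v1) forces v1 = 1.
Unit clause (v0) forces v0 = 1.
Suppose v2 = 0.
Unit clause (v3') forces v3 = 0.
This assignment satisfies each clause.
A satisfying assignment: v0: 1; v1: 1; v2: 0; v3: 0; v4: 0.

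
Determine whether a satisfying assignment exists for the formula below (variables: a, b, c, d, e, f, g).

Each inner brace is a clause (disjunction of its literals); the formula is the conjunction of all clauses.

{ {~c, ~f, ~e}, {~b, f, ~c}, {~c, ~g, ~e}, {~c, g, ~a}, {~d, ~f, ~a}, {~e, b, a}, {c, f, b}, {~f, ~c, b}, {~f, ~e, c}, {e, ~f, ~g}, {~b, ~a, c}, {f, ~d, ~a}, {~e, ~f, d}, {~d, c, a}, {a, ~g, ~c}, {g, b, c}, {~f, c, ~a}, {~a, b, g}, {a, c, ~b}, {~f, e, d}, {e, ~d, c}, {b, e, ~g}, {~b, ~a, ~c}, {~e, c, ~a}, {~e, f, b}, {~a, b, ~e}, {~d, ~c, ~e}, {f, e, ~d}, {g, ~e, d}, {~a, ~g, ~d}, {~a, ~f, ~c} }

Try c = 1.
Try f = 0.
(~b) alone gives b = 0.
(~e) alone gives e = 0.
(~g) alone gives g = 0.
(~a) alone gives a = 0.
(~d) alone gives d = 0.
This assignment satisfies each clause.
A satisfying assignment: a: 0, b: 0, c: 1, d: 0, e: 0, f: 0, g: 0.

Satisfiable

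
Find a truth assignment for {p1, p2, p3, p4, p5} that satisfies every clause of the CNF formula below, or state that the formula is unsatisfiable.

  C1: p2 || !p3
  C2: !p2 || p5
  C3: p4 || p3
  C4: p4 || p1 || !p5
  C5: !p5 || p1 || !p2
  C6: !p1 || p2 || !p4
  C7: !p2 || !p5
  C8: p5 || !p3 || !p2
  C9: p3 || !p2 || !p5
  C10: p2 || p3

UNSATISFIABLE

Case p2 = true:
The clause (p5) is unit, so p5 = true.
Now (!p5) is unsatisfied and unit — conflict.
So p2 must be the other value — set p2 = false.
The clause (!p3) is unit, so p3 = false.
Now (p3) is unsatisfied and unit — conflict.
Either choice for p2 ends in contradiction.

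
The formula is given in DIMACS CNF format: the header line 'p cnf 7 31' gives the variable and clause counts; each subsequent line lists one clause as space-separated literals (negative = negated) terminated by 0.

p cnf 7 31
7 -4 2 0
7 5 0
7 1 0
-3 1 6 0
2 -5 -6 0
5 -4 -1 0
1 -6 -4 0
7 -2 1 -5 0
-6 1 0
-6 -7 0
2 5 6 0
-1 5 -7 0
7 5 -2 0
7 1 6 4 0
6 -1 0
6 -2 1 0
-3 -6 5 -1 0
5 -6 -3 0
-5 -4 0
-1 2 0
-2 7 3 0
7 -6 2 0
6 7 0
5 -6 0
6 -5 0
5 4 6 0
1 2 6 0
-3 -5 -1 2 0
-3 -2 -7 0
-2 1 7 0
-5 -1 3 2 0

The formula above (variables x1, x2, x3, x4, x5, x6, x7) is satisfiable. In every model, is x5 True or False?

Suppose x5 = False.
The clause (x7) is unit, so x7 = True.
The clause (¬x6) is unit, so x6 = False.
The clause (x2) is unit, so x2 = True.
The clause (¬x1) is unit, so x1 = False.
That conflicts with the unit clause (x1).
So every satisfying assignment has x5 = True.

True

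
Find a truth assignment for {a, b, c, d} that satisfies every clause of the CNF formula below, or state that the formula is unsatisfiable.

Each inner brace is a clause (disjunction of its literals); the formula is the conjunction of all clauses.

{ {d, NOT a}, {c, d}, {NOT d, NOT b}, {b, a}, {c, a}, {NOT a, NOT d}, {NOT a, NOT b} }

Suppose d = false.
The clause (NOT a) is unit, so a = false.
The clause (c) is unit, so c = true.
The clause (b) is unit, so b = true.
All clauses are satisfied.

a: false,  b: true,  c: true,  d: false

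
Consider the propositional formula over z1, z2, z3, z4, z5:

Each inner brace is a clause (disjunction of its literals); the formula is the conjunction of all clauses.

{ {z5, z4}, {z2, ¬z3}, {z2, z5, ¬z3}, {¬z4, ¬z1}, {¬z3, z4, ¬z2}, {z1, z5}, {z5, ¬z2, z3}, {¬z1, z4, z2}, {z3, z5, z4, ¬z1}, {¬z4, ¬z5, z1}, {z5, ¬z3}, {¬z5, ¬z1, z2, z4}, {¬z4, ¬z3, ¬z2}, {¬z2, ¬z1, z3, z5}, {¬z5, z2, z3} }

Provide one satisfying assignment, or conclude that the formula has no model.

z1 ↦ False,  z2 ↦ True,  z3 ↦ False,  z4 ↦ False,  z5 ↦ True

Branch on z5: set z5 = True.
Branch on z2: set z2 = True.
Branch on z4: set z4 = False.
(¬z3) alone gives z3 = False.
No clause remains; z1 is free.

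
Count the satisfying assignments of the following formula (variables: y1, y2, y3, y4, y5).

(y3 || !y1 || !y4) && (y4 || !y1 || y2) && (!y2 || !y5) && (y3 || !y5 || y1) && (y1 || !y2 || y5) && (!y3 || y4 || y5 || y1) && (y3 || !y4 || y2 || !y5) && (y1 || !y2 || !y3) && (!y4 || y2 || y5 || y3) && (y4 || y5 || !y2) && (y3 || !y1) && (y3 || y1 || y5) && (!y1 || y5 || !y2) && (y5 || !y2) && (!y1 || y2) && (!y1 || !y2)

3

There are 2^5 = 32 truth assignments over (y1, y2, y3, y4, y5).
Split on y4. With y4 = true, the clauses containing y4 are satisfied and !y4 drops from the rest; 2 of the 2^4 = 16 assignments to the other variables satisfy what remains.
With y4 = false, by the same count on the reduced clause set, 1 assignment works.
(One model: y1=F, y2=F, y3=T, y4=F, y5=T.)
Total: 2 + 1 = 3.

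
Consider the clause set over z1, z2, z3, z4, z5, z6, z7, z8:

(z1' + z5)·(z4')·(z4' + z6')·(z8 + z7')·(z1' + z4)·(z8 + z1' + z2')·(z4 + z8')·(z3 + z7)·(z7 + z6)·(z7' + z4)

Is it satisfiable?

Yes

Unit clause (z4') forces z4 = 0.
Unit clause (z1') forces z1 = 0.
Unit clause (z8') forces z8 = 0.
Unit clause (z7') forces z7 = 0.
Unit clause (z3) forces z3 = 1.
Unit clause (z6) forces z6 = 1.
Every clause is now satisfied; z2, z5 are unconstrained.
A satisfying assignment: z1=0, z2=0, z3=1, z4=0, z5=1, z6=1, z7=0, z8=0.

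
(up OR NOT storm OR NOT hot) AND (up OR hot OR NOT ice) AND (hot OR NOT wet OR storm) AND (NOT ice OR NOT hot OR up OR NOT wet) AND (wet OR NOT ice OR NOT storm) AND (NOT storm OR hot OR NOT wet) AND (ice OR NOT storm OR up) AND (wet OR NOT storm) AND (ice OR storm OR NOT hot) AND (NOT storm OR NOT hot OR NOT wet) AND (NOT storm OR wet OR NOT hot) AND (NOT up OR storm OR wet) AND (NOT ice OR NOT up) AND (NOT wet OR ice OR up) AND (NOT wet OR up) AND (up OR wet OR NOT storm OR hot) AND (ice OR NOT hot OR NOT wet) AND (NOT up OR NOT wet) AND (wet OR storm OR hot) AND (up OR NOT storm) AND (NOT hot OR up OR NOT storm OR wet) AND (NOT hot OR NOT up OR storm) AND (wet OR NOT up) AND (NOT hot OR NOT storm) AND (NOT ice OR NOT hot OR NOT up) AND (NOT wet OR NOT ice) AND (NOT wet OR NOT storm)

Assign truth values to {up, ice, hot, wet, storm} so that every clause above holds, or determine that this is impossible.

Try wet = false.
(NOT storm) alone gives storm = false.
(NOT up) alone gives up = false.
(hot) alone gives hot = true.
(ice) alone gives ice = true.
All clauses are satisfied.

up ↦ false, ice ↦ true, hot ↦ true, wet ↦ false, storm ↦ false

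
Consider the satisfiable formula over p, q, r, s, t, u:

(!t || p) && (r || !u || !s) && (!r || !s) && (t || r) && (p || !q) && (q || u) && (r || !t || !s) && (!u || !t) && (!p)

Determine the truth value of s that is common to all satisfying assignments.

Suppose s = true.
From the singleton clause (!r), r = false.
From the singleton clause (!u), u = false.
From the singleton clause (t), t = true.
Now (!t) is unsatisfied and unit — conflict.
So every satisfying assignment has s = False.

False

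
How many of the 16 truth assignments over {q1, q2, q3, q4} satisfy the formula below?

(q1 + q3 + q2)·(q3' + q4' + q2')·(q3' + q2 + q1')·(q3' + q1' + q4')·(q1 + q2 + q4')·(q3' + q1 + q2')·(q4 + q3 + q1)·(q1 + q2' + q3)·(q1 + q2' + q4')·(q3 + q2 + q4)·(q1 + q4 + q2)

4

There are 2^4 = 16 truth assignments over (q1, q2, q3, q4).
Check each against the 11 clauses (columns in the order q1, q2, q3, q4):
  F F F F  ✗ fails (q1 + q3 + q2)
  F F F T  ✗ fails (q1 + q3 + q2)
  F F T F  ✗ fails (q1 + q4 + q2)
  F F T T  ✗ fails (q1 + q2 + q4')
  F T F F  ✗ fails (q4 + q3 + q1)
  F T F T  ✗ fails (q1 + q2' + q3)
  F T T F  ✗ fails (q3' + q1 + q2')
  F T T T  ✗ fails (q3' + q4' + q2')
  T F F F  ✗ fails (q3 + q2 + q4)
  T F F T  ✓ satisfies all
  T F T F  ✗ fails (q3' + q2 + q1')
  T F T T  ✗ fails (q3' + q2 + q1')
  T T F F  ✓ satisfies all
  T T F T  ✓ satisfies all
  T T T F  ✓ satisfies all
  T T T T  ✗ fails (q3' + q4' + q2')
4 of the 16 rows are models.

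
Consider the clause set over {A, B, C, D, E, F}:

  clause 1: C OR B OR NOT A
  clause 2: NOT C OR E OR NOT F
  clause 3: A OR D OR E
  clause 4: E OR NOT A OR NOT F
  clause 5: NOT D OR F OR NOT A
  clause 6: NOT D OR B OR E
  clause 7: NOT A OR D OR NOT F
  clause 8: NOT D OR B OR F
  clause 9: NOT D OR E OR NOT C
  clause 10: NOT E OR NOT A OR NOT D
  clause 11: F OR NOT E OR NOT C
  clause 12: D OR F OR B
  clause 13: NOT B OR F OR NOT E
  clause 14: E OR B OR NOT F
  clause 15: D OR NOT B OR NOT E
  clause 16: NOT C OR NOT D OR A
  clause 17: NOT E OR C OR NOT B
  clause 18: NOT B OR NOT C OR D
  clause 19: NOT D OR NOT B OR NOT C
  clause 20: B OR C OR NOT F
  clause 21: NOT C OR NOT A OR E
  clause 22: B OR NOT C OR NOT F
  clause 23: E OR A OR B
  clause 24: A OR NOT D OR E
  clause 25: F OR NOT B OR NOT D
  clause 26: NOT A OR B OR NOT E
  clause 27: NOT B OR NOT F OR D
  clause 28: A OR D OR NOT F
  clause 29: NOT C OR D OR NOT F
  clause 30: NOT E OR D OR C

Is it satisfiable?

Yes

Suppose C = false.
Suppose B = true.
From the singleton clause (NOT E), E = false.
Suppose A = true.
From the singleton clause (NOT F), F = false.
From the singleton clause (NOT D), D = false.
This assignment satisfies each clause.
A satisfying assignment: A=true,  B=true,  C=false,  D=false,  E=false,  F=false.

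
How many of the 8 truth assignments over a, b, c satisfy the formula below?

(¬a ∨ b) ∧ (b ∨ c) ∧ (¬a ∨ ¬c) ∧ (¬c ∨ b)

3

There are 2^3 = 8 truth assignments over (a, b, c).
Split on b. With b = True, the clauses containing b are satisfied and ¬b drops from the rest; 3 of the 2^2 = 4 assignments to the other variables satisfy what remains.
With b = False, by the same count on the reduced clause set, 0 assignments work.
(One model: a=F, b=T, c=F.)
Total: 3 + 0 = 3.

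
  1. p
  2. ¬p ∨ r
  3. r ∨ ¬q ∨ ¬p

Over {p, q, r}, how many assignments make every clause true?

2

There are 2^3 = 8 truth assignments over (p, q, r).
Split on q. With q = True, the clauses containing q are satisfied and ¬q drops from the rest; 1 of the 2^2 = 4 assignments to the other variables satisfy what remains.
With q = False, by the same count on the reduced clause set, 1 assignment works.
(One model: p=T, q=F, r=T.)
Total: 1 + 1 = 2.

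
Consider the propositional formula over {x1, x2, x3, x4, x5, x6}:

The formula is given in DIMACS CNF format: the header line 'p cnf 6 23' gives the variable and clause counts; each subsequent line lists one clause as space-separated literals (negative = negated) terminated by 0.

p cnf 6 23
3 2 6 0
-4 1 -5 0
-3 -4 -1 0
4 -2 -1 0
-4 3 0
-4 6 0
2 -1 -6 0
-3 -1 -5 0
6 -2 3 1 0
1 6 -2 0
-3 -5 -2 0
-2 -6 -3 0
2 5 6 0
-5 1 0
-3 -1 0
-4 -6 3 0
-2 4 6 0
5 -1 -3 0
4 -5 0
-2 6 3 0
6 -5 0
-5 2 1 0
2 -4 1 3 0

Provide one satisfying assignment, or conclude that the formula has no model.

Case x4 = True:
The clause (x3) is unit, so x3 = True.
The clause (¬x1) is unit, so x1 = False.
The clause (¬x5) is unit, so x5 = False.
The clause (x6) is unit, so x6 = True.
The clause (¬x2) is unit, so x2 = False.
All clauses are satisfied.

x1: False, x2: False, x3: True, x4: True, x5: False, x6: True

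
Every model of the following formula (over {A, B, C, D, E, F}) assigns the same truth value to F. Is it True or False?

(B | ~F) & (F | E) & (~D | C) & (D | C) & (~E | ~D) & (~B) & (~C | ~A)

Suppose F = 1.
From the singleton clause (B), B = 1.
Now (~B) is unsatisfied and unit — conflict.
So every satisfying assignment has F = False.

False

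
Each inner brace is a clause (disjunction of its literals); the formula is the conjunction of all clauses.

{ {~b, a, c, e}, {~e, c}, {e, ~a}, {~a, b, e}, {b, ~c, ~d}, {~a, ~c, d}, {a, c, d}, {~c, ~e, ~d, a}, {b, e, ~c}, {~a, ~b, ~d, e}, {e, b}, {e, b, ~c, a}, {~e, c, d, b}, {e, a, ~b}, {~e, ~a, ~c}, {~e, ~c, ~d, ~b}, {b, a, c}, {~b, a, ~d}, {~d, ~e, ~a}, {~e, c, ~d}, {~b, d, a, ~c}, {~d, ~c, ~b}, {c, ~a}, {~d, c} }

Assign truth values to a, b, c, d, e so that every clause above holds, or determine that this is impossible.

Branch on e: set e = 1.
Unit clause (c) forces c = 1.
Unit clause (~a) forces a = 0.
Unit clause (~d) forces d = 0.
Unit clause (~b) forces b = 0.
Every clause now holds.

a: 0,  b: 0,  c: 1,  d: 0,  e: 1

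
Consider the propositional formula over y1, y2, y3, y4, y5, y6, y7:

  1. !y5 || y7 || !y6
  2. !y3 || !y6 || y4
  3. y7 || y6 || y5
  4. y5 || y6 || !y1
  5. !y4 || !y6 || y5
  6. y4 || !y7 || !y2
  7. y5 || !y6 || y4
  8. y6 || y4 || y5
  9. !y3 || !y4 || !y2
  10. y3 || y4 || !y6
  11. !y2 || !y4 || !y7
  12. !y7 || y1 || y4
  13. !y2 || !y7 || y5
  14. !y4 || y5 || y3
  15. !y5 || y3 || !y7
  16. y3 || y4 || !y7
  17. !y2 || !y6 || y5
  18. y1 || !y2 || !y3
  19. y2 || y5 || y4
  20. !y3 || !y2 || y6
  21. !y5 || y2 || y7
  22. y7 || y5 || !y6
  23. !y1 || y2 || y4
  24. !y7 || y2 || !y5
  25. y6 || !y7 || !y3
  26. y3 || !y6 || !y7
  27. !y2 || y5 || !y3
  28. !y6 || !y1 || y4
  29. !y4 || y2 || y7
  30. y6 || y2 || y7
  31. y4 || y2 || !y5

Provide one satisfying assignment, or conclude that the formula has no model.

Branch on y5: set y5 = true.
Branch on y7: set y7 = false.
The clause (!y6) is unit, so y6 = false.
The clause (y2) is unit, so y2 = true.
The clause (!y3) is unit, so y3 = false.
All clauses hold; y1, y4 can take either value.

y1 ↦ false; y2 ↦ true; y3 ↦ false; y4 ↦ true; y5 ↦ true; y6 ↦ false; y7 ↦ false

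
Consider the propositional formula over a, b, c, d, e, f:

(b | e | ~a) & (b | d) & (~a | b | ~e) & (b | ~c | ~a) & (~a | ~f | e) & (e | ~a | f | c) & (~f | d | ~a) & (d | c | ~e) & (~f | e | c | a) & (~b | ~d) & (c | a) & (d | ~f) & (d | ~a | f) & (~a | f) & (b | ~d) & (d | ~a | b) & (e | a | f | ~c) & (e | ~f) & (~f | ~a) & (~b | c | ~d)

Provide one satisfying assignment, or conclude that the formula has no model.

Case b = 1:
From the singleton clause (~d), d = 0.
From the singleton clause (~f), f = 0.
From the singleton clause (~a), a = 0.
From the singleton clause (c), c = 1.
From the singleton clause (e), e = 1.
This assignment satisfies each clause.

a: 0, b: 1, c: 1, d: 0, e: 1, f: 0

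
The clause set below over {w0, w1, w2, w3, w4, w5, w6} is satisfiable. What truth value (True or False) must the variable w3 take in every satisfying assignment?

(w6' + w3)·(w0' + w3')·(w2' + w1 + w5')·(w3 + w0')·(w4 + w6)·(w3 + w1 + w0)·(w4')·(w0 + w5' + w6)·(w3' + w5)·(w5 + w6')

True

Suppose w3 = 0.
(w6') alone gives w6 = 0.
(w0') alone gives w0 = 0.
(w4) alone gives w4 = 1.
That conflicts with the unit clause (w4').
So every satisfying assignment has w3 = True.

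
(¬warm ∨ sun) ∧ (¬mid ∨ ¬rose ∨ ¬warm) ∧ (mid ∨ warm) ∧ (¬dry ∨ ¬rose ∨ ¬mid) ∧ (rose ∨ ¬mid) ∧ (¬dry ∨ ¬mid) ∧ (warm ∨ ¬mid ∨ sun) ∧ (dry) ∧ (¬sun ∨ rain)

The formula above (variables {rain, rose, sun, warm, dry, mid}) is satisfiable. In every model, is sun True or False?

Suppose sun = False.
(¬warm) alone gives warm = False.
(mid) alone gives mid = True.
But (¬mid) is also a unit clause — contradiction.
So every satisfying assignment has sun = True.

True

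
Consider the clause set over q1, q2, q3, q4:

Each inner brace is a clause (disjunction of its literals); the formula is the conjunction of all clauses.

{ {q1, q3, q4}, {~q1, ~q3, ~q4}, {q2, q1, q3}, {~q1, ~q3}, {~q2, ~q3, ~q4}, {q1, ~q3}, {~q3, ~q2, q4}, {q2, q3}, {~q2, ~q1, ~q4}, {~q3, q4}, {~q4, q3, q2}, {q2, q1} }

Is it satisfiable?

Yes, satisfiable

Case q1 = 0:
Unit clause (~q3) forces q3 = 0.
Unit clause (q4) forces q4 = 1.
Unit clause (q2) forces q2 = 1.
This assignment satisfies each clause.
A satisfying assignment: q1: 0; q2: 1; q3: 0; q4: 1.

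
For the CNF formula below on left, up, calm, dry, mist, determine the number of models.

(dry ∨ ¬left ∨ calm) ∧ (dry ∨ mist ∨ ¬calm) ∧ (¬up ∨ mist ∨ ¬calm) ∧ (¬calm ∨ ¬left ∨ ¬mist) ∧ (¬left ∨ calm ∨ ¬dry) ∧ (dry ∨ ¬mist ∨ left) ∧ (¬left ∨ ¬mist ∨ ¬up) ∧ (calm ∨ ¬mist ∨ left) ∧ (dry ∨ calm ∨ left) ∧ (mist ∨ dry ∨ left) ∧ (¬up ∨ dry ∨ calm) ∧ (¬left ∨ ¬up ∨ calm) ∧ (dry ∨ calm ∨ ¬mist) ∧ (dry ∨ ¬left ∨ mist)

6

There are 2^5 = 32 truth assignments over (left, up, calm, dry, mist).
Split on up. With up = True, the clauses containing up are satisfied and ¬up drops from the rest; 2 of the 2^4 = 16 assignments to the other variables satisfy what remains.
With up = False, by the same count on the reduced clause set, 4 assignments work.
Total: 2 + 4 = 6.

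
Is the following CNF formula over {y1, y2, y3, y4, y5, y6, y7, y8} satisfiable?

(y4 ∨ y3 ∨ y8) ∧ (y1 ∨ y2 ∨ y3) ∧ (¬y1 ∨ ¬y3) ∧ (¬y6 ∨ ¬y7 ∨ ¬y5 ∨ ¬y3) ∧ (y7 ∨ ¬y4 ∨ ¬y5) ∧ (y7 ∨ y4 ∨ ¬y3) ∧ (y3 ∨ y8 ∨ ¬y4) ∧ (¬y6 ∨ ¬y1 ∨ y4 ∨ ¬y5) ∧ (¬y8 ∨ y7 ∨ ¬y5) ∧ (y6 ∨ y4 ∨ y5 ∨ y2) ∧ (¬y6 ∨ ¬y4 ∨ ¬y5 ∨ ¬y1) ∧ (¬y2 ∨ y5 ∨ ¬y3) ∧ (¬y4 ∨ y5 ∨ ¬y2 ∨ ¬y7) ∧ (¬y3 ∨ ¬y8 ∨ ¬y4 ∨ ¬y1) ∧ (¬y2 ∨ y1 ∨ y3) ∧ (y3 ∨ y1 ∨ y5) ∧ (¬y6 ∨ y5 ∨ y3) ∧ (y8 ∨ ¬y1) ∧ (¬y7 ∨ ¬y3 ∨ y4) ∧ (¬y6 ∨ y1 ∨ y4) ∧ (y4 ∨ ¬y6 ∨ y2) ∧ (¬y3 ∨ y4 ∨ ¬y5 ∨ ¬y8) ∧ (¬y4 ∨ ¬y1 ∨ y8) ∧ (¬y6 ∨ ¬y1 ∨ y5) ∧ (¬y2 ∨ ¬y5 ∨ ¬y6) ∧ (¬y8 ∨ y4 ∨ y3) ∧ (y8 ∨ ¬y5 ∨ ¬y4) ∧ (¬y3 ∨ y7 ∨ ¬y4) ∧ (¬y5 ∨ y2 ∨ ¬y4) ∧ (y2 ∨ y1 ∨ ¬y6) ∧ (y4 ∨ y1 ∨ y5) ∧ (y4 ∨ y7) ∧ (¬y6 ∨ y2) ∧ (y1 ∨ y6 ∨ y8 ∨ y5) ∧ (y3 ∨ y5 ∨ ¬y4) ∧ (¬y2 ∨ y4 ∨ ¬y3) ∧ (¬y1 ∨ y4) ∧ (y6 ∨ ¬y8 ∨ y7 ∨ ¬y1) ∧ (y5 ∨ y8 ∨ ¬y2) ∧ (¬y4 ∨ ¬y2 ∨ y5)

Yes

Branch on y1: set y1 = True.
(¬y3) alone gives y3 = False.
(y8) alone gives y8 = True.
(y4) alone gives y4 = True.
(y5) alone gives y5 = True.
(y7) alone gives y7 = True.
(¬y6) alone gives y6 = False.
(y2) alone gives y2 = True.
This assignment satisfies each clause.
A satisfying assignment: y1 ↦ True, y2 ↦ True, y3 ↦ False, y4 ↦ True, y5 ↦ True, y6 ↦ False, y7 ↦ True, y8 ↦ True.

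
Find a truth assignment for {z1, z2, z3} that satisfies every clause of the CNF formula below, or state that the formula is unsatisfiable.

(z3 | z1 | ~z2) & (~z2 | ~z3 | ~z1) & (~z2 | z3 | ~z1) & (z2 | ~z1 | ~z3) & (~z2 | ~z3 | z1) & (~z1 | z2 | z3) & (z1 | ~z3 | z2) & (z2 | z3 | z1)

Branch on z3: set z3 = 1.
Branch on z2: set z2 = 0.
Unit clause (~z1) forces z1 = 0.
Now (z1) is unsatisfied and unit — conflict.
Undo z2 and try z2 = 1.
Unit clause (~z1) forces z1 = 0.
Now (z1) is unsatisfied and unit — conflict.
Both values of z2 lead to a conflict.
Undo z3 and try z3 = 0.
Branch on z1: set z1 = 1.
Unit clause (~z2) forces z2 = 0.
Now (z2) is unsatisfied and unit — conflict.
Undo z1 and try z1 = 0.
Unit clause (~z2) forces z2 = 0.
Now (z2) is unsatisfied and unit — conflict.
Both values of z1 lead to a conflict.
Both values of z3 lead to a conflict.

UNSATISFIABLE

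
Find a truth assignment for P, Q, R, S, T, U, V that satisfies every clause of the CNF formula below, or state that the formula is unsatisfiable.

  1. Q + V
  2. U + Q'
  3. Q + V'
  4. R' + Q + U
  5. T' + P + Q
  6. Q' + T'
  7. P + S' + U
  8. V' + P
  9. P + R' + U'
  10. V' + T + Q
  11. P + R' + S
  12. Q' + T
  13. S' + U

UNSATISFIABLE

Case Q = 1:
(U) alone gives U = 1.
(T') alone gives T = 0.
Now (T) is unsatisfied and unit — conflict.
Backtrack on Q: now try Q = 0.
(V) alone gives V = 1.
Now (V') is unsatisfied and unit — conflict.
Either choice for Q ends in contradiction.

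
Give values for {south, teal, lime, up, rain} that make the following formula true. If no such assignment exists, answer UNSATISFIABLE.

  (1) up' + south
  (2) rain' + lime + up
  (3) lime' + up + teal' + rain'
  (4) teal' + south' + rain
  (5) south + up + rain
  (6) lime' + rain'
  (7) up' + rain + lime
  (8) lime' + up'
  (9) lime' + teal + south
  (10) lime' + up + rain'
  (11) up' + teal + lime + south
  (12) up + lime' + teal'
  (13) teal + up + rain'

south: 1,  teal: 0,  lime: 0,  up: 1,  rain: 1

Suppose up = 1.
(south) alone gives south = 1.
(lime') alone gives lime = 0.
(rain) alone gives rain = 1.
No clause remains; teal is free.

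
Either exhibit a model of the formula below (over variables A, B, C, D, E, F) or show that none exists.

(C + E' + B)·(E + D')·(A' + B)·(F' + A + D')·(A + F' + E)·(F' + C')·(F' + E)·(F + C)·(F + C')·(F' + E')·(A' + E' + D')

Suppose E = 1.
Unit clause (F') forces F = 0.
Unit clause (C) forces C = 1.
But (C') is also a unit clause — contradiction.
Undo E and try E = 0.
Unit clause (D') forces D = 0.
Unit clause (F') forces F = 0.
Unit clause (C) forces C = 1.
But (C') is also a unit clause — contradiction.
Both values of E lead to a conflict.

UNSATISFIABLE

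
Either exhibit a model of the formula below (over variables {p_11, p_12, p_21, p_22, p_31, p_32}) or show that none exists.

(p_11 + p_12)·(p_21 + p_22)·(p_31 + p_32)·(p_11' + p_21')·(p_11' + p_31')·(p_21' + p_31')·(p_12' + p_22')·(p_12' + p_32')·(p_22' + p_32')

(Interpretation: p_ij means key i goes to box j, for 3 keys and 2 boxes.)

Case p_11 = 1:
The clause (p_21') is unit, so p_21 = 0.
The clause (p_22) is unit, so p_22 = 1.
The clause (p_31') is unit, so p_31 = 0.
The clause (p_32) is unit, so p_32 = 1.
But (p_32') is also a unit clause — contradiction.
Undo p_11 and try p_11 = 0.
The clause (p_12) is unit, so p_12 = 1.
The clause (p_22') is unit, so p_22 = 0.
The clause (p_21) is unit, so p_21 = 1.
The clause (p_31') is unit, so p_31 = 0.
The clause (p_32) is unit, so p_32 = 1.
But (p_32') is also a unit clause — contradiction.
Neither p_11 = 1 nor p_11 = 0 works.

UNSATISFIABLE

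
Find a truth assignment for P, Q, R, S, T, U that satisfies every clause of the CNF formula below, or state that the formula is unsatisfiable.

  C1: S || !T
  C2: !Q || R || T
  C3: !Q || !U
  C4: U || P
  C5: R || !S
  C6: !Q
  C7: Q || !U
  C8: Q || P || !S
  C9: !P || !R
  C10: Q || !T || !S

The clause (!Q) is unit, so Q = false.
The clause (!U) is unit, so U = false.
The clause (P) is unit, so P = true.
The clause (!R) is unit, so R = false.
The clause (!S) is unit, so S = false.
The clause (!T) is unit, so T = false.
Every clause now holds.

P: true; Q: false; R: false; S: false; T: false; U: false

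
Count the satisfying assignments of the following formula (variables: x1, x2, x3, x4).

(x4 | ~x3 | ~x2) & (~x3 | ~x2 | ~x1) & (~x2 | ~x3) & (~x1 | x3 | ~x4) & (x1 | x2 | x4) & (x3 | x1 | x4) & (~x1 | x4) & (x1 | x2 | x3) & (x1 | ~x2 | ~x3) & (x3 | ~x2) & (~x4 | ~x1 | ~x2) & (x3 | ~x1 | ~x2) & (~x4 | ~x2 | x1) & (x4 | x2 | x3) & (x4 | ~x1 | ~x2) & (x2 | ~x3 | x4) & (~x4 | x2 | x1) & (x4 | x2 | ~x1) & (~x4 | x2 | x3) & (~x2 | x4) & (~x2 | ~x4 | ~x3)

There are 2^4 = 16 truth assignments over (x1, x2, x3, x4).
Check each against the 21 clauses (columns in the order x1, x2, x3, x4):
  F F F F  ✗ fails (x1 | x2 | x4)
  F F F T  ✗ fails (x1 | x2 | x3)
  F F T F  ✗ fails (x1 | x2 | x4)
  F F T T  ✗ fails (~x4 | x2 | x1)
  F T F F  ✗ fails (x3 | x1 | x4)
  F T F T  ✗ fails (x3 | ~x2)
  F T T F  ✗ fails (x4 | ~x3 | ~x2)
  F T T T  ✗ fails (~x2 | ~x3)
  T F F F  ✗ fails (~x1 | x4)
  T F F T  ✗ fails (~x1 | x3 | ~x4)
  T F T F  ✗ fails (~x1 | x4)
  T F T T  ✓ satisfies all
  T T F F  ✗ fails (~x1 | x4)
  T T F T  ✗ fails (~x1 | x3 | ~x4)
  T T T F  ✗ fails (x4 | ~x3 | ~x2)
  T T T T  ✗ fails (~x3 | ~x2 | ~x1)
1 of the 16 rows is a model.

1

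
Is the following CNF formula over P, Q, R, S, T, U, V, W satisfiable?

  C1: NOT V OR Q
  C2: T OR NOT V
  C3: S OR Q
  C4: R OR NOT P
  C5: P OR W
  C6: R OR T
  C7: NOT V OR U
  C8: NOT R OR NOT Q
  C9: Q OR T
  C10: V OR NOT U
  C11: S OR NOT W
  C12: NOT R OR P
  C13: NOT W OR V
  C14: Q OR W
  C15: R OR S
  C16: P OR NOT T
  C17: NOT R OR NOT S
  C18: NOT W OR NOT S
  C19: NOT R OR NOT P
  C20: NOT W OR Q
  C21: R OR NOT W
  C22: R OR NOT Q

No, unsatisfiable

Try V = false.
The clause (NOT U) is unit, so U = false.
The clause (NOT W) is unit, so W = false.
The clause (P) is unit, so P = true.
The clause (R) is unit, so R = true.
But (NOT R) is also a unit clause — contradiction.
So V must be the other value — set V = true.
The clause (Q) is unit, so Q = true.
The clause (T) is unit, so T = true.
The clause (U) is unit, so U = true.
The clause (NOT R) is unit, so R = false.
But (R) is also a unit clause — contradiction.
Neither V = true nor V = false works.
No assignment satisfies every clause.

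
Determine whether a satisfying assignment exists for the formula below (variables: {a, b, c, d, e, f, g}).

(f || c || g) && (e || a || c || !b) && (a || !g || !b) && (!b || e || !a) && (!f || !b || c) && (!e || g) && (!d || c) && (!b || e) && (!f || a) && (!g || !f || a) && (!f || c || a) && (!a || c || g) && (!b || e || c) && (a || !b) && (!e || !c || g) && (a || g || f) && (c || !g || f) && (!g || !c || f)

Case e = true:
(g) alone gives g = true.
Case a = true:
Case d = false:
Case c = true:
(f) alone gives f = true.
No clause remains; b is free.
A satisfying assignment: a=true,  b=true,  c=true,  d=false,  e=true,  f=true,  g=true.

Yes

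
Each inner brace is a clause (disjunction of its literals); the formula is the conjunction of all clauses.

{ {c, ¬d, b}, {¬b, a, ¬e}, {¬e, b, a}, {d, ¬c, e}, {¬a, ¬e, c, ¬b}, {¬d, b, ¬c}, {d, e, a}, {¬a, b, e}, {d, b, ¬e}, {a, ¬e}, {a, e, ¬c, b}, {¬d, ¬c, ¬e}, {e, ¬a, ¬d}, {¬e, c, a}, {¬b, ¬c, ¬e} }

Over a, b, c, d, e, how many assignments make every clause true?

There are 2^5 = 32 truth assignments over (a, b, c, d, e).
Split on a. With a = True, the clauses containing a are satisfied and ¬a drops from the rest; 1 of the 2^4 = 16 assignments to the other variables satisfy what remains.
With a = False, by the same count on the reduced clause set, 2 assignments work.
(One model: a=F, b=T, c=F, d=T, e=F.)
Total: 1 + 2 = 3.

3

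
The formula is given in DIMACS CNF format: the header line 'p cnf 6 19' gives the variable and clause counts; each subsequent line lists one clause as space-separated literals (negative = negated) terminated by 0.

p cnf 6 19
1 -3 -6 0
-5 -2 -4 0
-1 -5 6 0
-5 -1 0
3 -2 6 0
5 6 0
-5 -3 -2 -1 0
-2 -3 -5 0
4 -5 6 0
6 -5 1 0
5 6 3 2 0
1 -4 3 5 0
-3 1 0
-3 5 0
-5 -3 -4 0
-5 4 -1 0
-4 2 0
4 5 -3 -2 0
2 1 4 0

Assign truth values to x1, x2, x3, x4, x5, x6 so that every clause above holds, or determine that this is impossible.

Try x5 = False.
The clause (x6) is unit, so x6 = True.
The clause (¬x3) is unit, so x3 = False.
Try x1 = True.
Try x4 = False.
All clauses hold; x2 can take either value.

x1 ↦ True, x2 ↦ True, x3 ↦ False, x4 ↦ False, x5 ↦ False, x6 ↦ True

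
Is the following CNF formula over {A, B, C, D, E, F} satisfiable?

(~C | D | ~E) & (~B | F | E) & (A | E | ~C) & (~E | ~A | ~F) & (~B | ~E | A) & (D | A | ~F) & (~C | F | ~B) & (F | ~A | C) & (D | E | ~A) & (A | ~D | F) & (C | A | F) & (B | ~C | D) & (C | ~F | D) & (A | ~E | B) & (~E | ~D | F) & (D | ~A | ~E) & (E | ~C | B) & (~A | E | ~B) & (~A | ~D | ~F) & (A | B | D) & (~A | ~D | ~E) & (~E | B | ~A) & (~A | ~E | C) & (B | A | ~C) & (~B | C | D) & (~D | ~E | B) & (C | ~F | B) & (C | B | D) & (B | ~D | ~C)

Case C = 0:
Case F = 1:
The clause (D) is unit, so D = 1.
The clause (~A) is unit, so A = 0.
The clause (B) is unit, so B = 1.
The clause (~E) is unit, so E = 0.
Every clause now holds.
A satisfying assignment: A: 0,  B: 1,  C: 0,  D: 1,  E: 0,  F: 1.

Yes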